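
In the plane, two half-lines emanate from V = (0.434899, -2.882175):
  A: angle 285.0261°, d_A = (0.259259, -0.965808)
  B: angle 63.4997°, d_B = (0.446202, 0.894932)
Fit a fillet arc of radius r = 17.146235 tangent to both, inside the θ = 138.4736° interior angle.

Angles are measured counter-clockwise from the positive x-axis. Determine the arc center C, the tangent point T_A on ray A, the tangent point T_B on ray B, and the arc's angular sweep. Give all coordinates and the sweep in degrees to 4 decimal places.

center=(18.6802,-4.7152) T_A=(2.1202,-9.1605) T_B=(3.3355,2.9355) sweep=41.5264

bisector direction at 354.2629° = (0.994991,-0.099964)
center distance |VC| = r/sin(θ/2) = 17.146235/sin(69.2368°) = 18.337169
C = V + |VC|·bis = (18.6802,-4.7152)
T_A = V + ((C−V)·d_A)·d_A = V + 6.5006·d_A = (2.1202,-9.1605)
T_B = V + ((C−V)·d_B)·d_B = V + 6.5006·d_B = (3.3355,2.9355)
sweep = 180° − θ = 41.5264°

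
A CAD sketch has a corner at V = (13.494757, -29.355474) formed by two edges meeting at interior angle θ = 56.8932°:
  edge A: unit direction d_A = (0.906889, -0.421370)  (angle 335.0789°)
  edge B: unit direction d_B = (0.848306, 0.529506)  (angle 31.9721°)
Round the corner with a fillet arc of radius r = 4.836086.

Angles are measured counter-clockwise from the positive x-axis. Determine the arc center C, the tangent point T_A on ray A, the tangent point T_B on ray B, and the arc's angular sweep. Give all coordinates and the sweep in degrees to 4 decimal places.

bisector direction at 3.5255° = (0.998108,0.061493)
center distance |VC| = r/sin(θ/2) = 4.836086/sin(28.4466°) = 10.152604
C = V + |VC|·bis = (23.6281,-28.7312)
T_A = V + ((C−V)·d_A)·d_A = V + 8.9268·d_A = (21.5904,-33.1170)
T_B = V + ((C−V)·d_B)·d_B = V + 8.9268·d_B = (21.0674,-24.6287)
sweep = 180° − θ = 123.1068°

center=(23.6281,-28.7312) T_A=(21.5904,-33.1170) T_B=(21.0674,-24.6287) sweep=123.1068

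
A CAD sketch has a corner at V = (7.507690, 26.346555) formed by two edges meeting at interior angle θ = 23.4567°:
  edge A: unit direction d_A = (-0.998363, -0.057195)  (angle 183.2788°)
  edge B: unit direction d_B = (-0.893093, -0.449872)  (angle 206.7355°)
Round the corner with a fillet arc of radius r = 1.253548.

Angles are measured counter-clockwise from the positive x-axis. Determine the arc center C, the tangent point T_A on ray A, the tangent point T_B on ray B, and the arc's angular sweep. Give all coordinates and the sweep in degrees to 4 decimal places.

bisector direction at 195.0071° = (-0.965894,-0.258940)
center distance |VC| = r/sin(θ/2) = 1.253548/sin(11.7284°) = 6.166857
C = V + |VC|·bis = (1.5512,24.7497)
T_A = V + ((C−V)·d_A)·d_A = V + 6.0381·d_A = (1.4795,26.0012)
T_B = V + ((C−V)·d_B)·d_B = V + 6.0381·d_B = (2.1151,23.6302)
sweep = 180° − θ = 156.5433°

center=(1.5512,24.7497) T_A=(1.4795,26.0012) T_B=(2.1151,23.6302) sweep=156.5433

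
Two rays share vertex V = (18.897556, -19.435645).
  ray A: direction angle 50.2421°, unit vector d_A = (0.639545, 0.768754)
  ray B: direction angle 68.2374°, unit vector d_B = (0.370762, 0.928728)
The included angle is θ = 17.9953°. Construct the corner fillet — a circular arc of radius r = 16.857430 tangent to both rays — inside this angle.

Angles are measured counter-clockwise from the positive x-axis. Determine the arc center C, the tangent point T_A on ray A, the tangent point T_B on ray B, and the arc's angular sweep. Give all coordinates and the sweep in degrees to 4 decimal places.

bisector direction at 59.2397° = (0.511447,0.859315)
center distance |VC| = r/sin(θ/2) = 16.857430/sin(8.9977°) = 107.788246
C = V + |VC|·bis = (74.0255,73.1884)
T_A = V + ((C−V)·d_A)·d_A = V + 106.4619·d_A = (86.9847,62.4073)
T_B = V + ((C−V)·d_B)·d_B = V + 106.4619·d_B = (58.3695,79.4385)
sweep = 180° − θ = 162.0047°

center=(74.0255,73.1884) T_A=(86.9847,62.4073) T_B=(58.3695,79.4385) sweep=162.0047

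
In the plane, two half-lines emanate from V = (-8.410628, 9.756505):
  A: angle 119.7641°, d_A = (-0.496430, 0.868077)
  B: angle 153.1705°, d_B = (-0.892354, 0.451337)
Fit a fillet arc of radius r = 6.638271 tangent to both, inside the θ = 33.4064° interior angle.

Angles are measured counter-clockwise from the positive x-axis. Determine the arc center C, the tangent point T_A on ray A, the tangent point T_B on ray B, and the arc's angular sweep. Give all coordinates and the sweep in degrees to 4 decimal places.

center=(-25.1552,25.6647) T_A=(-19.3927,28.9601) T_B=(-28.1513,19.7410) sweep=146.5936

bisector direction at 136.4673° = (-0.724981,0.688768)
center distance |VC| = r/sin(θ/2) = 6.638271/sin(16.7032°) = 23.096546
C = V + |VC|·bis = (-25.1552,25.6647)
T_A = V + ((C−V)·d_A)·d_A = V + 22.1220·d_A = (-19.3927,28.9601)
T_B = V + ((C−V)·d_B)·d_B = V + 22.1220·d_B = (-28.1513,19.7410)
sweep = 180° − θ = 146.5936°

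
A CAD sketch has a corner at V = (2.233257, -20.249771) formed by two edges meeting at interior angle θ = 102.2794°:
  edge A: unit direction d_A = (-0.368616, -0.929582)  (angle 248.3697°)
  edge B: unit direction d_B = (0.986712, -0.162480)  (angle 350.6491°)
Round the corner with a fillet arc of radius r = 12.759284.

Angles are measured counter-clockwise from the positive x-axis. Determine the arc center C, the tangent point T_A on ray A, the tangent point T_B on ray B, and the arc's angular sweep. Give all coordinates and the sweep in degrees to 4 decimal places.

bisector direction at 299.5094° = (0.492566,-0.870275)
center distance |VC| = r/sin(θ/2) = 12.759284/sin(51.1397°) = 16.385827
C = V + |VC|·bis = (10.3044,-34.5099)
T_A = V + ((C−V)·d_A)·d_A = V + 10.2809·d_A = (-1.5564,-29.8067)
T_B = V + ((C−V)·d_B)·d_B = V + 10.2809·d_B = (12.3775,-21.9202)
sweep = 180° − θ = 77.7206°

center=(10.3044,-34.5099) T_A=(-1.5564,-29.8067) T_B=(12.3775,-21.9202) sweep=77.7206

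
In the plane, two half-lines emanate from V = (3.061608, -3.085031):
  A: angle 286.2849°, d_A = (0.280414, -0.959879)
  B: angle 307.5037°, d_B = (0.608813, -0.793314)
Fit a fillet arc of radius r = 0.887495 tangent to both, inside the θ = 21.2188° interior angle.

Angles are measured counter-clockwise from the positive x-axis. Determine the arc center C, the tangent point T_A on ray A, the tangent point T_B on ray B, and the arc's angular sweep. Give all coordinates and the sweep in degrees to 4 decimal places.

center=(5.2421,-7.3841) T_A=(4.3902,-7.6329) T_B=(5.9462,-6.8437) sweep=158.7812

bisector direction at 296.8943° = (0.452346,-0.891843)
center distance |VC| = r/sin(θ/2) = 0.887495/sin(10.6094°) = 4.820392
C = V + |VC|·bis = (5.2421,-7.3841)
T_A = V + ((C−V)·d_A)·d_A = V + 4.7380·d_A = (4.3902,-7.6329)
T_B = V + ((C−V)·d_B)·d_B = V + 4.7380·d_B = (5.9462,-6.8437)
sweep = 180° − θ = 158.7812°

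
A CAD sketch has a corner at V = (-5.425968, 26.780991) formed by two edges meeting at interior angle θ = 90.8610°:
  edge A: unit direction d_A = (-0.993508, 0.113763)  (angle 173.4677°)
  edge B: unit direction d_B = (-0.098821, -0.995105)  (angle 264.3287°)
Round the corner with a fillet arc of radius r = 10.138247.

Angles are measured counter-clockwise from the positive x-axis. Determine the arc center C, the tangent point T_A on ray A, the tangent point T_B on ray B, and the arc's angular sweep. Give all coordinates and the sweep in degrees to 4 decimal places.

center=(-16.5015,17.8447) T_A=(-15.3482,27.9171) T_B=(-6.4129,16.8428) sweep=89.1390

bisector direction at 218.8982° = (-0.778263,-0.627939)
center distance |VC| = r/sin(θ/2) = 10.138247/sin(45.4305°) = 14.231122
C = V + |VC|·bis = (-16.5015,17.8447)
T_A = V + ((C−V)·d_A)·d_A = V + 9.9870·d_A = (-15.3482,27.9171)
T_B = V + ((C−V)·d_B)·d_B = V + 9.9870·d_B = (-6.4129,16.8428)
sweep = 180° − θ = 89.1390°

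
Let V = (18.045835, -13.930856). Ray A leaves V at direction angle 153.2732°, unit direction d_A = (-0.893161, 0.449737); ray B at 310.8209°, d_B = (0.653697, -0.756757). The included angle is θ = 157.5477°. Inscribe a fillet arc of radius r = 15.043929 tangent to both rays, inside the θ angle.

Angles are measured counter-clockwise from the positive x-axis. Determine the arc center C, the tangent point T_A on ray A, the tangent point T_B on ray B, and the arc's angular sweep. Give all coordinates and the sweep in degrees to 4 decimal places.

center=(8.6131,-26.0246) T_A=(15.3789,-12.5880) T_B=(19.9977,-16.1905) sweep=22.4523

bisector direction at 232.0471° = (-0.615014,-0.788516)
center distance |VC| = r/sin(θ/2) = 15.043929/sin(78.7738°) = 15.337388
C = V + |VC|·bis = (8.6131,-26.0246)
T_A = V + ((C−V)·d_A)·d_A = V + 2.9859·d_A = (15.3789,-12.5880)
T_B = V + ((C−V)·d_B)·d_B = V + 2.9859·d_B = (19.9977,-16.1905)
sweep = 180° − θ = 22.4523°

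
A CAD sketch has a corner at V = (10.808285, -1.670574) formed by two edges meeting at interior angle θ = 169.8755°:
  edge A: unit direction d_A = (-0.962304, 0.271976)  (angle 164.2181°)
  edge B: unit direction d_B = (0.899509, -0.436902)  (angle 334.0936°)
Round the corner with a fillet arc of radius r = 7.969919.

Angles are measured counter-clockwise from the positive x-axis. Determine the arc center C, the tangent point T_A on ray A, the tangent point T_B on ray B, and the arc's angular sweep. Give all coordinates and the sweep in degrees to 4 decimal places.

bisector direction at 249.1558° = (-0.355827,-0.934552)
center distance |VC| = r/sin(θ/2) = 7.969919/sin(84.9377°) = 8.001128
C = V + |VC|·bis = (7.9613,-9.1480)
T_A = V + ((C−V)·d_A)·d_A = V + 0.7060·d_A = (10.1289,-1.4786)
T_B = V + ((C−V)·d_B)·d_B = V + 0.7060·d_B = (11.4433,-1.9790)
sweep = 180° − θ = 10.1245°

center=(7.9613,-9.1480) T_A=(10.1289,-1.4786) T_B=(11.4433,-1.9790) sweep=10.1245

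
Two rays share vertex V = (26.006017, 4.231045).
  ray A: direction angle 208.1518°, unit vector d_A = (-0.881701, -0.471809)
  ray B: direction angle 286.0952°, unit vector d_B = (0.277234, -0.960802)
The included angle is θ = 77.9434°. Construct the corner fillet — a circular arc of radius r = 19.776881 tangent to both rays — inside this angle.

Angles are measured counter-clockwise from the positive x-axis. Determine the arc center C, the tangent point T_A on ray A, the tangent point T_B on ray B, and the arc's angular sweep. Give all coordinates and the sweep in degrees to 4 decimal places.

center=(13.7819,-24.7406) T_A=(4.4510,-7.3033) T_B=(32.7836,-19.2578) sweep=102.0566

bisector direction at 247.1235° = (-0.388746,-0.921345)
center distance |VC| = r/sin(θ/2) = 19.776881/sin(38.9717°) = 31.444959
C = V + |VC|·bis = (13.7819,-24.7406)
T_A = V + ((C−V)·d_A)·d_A = V + 24.4471·d_A = (4.4510,-7.3033)
T_B = V + ((C−V)·d_B)·d_B = V + 24.4471·d_B = (32.7836,-19.2578)
sweep = 180° − θ = 102.0566°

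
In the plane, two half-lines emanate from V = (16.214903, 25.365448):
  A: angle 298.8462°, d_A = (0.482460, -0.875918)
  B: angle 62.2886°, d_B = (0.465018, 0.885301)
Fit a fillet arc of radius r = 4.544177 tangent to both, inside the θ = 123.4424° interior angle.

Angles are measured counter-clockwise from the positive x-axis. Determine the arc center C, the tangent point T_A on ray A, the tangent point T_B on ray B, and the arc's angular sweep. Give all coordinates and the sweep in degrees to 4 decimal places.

bisector direction at 0.5674° = (0.999951,0.009903)
center distance |VC| = r/sin(θ/2) = 4.544177/sin(61.7212°) = 5.160010
C = V + |VC|·bis = (21.3747,25.4165)
T_A = V + ((C−V)·d_A)·d_A = V + 2.4446·d_A = (17.3943,23.2242)
T_B = V + ((C−V)·d_B)·d_B = V + 2.4446·d_B = (17.3517,27.5297)
sweep = 180° − θ = 56.5576°

center=(21.3747,25.4165) T_A=(17.3943,23.2242) T_B=(17.3517,27.5297) sweep=56.5576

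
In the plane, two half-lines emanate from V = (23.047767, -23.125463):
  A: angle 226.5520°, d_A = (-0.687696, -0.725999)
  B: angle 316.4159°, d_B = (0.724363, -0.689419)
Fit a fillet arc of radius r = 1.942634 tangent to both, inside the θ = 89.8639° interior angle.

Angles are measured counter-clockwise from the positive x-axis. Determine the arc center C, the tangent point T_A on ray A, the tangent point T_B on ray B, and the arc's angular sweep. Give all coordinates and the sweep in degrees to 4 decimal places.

center=(23.1190,-25.8751) T_A=(21.7086,-24.5392) T_B=(24.4583,-24.4679) sweep=90.1361

bisector direction at 271.4839° = (0.025897,-0.999665)
center distance |VC| = r/sin(θ/2) = 1.942634/sin(44.9320°) = 2.750568
C = V + |VC|·bis = (23.1190,-25.8751)
T_A = V + ((C−V)·d_A)·d_A = V + 1.9473·d_A = (21.7086,-24.5392)
T_B = V + ((C−V)·d_B)·d_B = V + 1.9473·d_B = (24.4583,-24.4679)
sweep = 180° − θ = 90.1361°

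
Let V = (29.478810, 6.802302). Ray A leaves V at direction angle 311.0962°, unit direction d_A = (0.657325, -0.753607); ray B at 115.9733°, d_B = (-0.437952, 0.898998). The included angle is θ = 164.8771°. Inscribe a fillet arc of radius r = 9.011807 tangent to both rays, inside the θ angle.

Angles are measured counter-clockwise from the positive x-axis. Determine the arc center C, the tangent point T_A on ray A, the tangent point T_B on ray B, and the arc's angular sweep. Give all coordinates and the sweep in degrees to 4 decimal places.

bisector direction at 33.5348° = (0.833551,0.552443)
center distance |VC| = r/sin(θ/2) = 9.011807/sin(82.4386°) = 9.090858
C = V + |VC|·bis = (37.0565,11.8245)
T_A = V + ((C−V)·d_A)·d_A = V + 1.1963·d_A = (30.2651,5.9008)
T_B = V + ((C−V)·d_B)·d_B = V + 1.1963·d_B = (28.9549,7.8777)
sweep = 180° − θ = 15.1229°

center=(37.0565,11.8245) T_A=(30.2651,5.9008) T_B=(28.9549,7.8777) sweep=15.1229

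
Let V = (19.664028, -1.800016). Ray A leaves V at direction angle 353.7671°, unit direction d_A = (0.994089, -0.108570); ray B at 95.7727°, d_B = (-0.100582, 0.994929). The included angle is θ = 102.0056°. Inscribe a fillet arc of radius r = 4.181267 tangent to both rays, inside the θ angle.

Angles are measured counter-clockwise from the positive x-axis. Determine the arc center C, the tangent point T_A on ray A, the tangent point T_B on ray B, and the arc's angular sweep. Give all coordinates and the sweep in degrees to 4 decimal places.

center=(23.4836,1.9890) T_A=(23.0296,-2.1676) T_B=(19.3235,1.5684) sweep=77.9944

bisector direction at 44.7699° = (0.709941,0.704261)
center distance |VC| = r/sin(θ/2) = 4.181267/sin(51.0028°) = 5.380072
C = V + |VC|·bis = (23.4836,1.9890)
T_A = V + ((C−V)·d_A)·d_A = V + 3.3856·d_A = (23.0296,-2.1676)
T_B = V + ((C−V)·d_B)·d_B = V + 3.3856·d_B = (19.3235,1.5684)
sweep = 180° − θ = 77.9944°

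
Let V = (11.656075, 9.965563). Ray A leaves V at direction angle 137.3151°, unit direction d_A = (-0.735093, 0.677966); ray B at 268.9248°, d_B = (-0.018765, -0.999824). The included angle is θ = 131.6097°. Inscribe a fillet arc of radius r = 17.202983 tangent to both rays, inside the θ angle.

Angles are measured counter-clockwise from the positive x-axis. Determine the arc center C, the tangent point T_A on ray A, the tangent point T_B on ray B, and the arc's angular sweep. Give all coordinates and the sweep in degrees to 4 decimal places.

center=(-5.6889,2.5602) T_A=(5.9741,15.2060) T_B=(11.5110,2.2373) sweep=48.3903

bisector direction at 203.1199° = (-0.919685,-0.392657)
center distance |VC| = r/sin(θ/2) = 17.202983/sin(65.8049°) = 18.859719
C = V + |VC|·bis = (-5.6889,2.5602)
T_A = V + ((C−V)·d_A)·d_A = V + 7.7296·d_A = (5.9741,15.2060)
T_B = V + ((C−V)·d_B)·d_B = V + 7.7296·d_B = (11.5110,2.2373)
sweep = 180° − θ = 48.3903°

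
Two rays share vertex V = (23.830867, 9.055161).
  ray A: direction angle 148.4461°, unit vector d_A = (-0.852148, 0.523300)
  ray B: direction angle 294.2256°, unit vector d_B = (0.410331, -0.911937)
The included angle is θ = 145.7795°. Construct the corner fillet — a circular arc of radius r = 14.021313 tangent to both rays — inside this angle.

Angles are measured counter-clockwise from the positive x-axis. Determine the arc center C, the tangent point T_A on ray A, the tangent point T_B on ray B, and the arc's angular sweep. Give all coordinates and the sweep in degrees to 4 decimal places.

bisector direction at 221.3358° = (-0.750851,-0.660472)
center distance |VC| = r/sin(θ/2) = 14.021313/sin(72.8898°) = 14.670629
C = V + |VC|·bis = (12.8154,-0.6344)
T_A = V + ((C−V)·d_A)·d_A = V + 4.3163·d_A = (20.1528,11.3139)
T_B = V + ((C−V)·d_B)·d_B = V + 4.3163·d_B = (25.6020,5.1190)
sweep = 180° − θ = 34.2205°

center=(12.8154,-0.6344) T_A=(20.1528,11.3139) T_B=(25.6020,5.1190) sweep=34.2205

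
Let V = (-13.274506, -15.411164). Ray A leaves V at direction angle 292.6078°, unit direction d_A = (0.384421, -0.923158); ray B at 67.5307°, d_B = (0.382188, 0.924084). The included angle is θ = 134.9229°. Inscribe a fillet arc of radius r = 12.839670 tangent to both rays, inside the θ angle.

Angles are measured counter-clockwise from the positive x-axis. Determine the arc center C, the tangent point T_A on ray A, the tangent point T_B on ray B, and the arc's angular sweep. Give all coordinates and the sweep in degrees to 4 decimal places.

center=(0.6269,-15.3944) T_A=(-11.2261,-20.3302) T_B=(-11.2380,-10.4872) sweep=45.0771

bisector direction at 0.0693° = (0.999999,0.001209)
center distance |VC| = r/sin(θ/2) = 12.839670/sin(67.4614°) = 13.901436
C = V + |VC|·bis = (0.6269,-15.3944)
T_A = V + ((C−V)·d_A)·d_A = V + 5.3285·d_A = (-11.2261,-20.3302)
T_B = V + ((C−V)·d_B)·d_B = V + 5.3285·d_B = (-11.2380,-10.4872)
sweep = 180° − θ = 45.0771°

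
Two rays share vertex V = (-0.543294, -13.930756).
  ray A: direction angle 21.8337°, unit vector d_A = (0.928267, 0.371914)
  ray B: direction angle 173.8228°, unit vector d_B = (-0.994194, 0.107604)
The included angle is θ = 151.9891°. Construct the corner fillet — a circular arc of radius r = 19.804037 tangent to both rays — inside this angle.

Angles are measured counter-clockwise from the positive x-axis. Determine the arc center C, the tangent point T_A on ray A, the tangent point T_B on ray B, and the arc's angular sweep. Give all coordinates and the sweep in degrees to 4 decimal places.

bisector direction at 97.8283° = (-0.136204,0.990681)
center distance |VC| = r/sin(θ/2) = 19.804037/sin(75.9946°) = 20.410795
C = V + |VC|·bis = (-3.3233,6.2898)
T_A = V + ((C−V)·d_A)·d_A = V + 4.9397·d_A = (4.0421,-12.0936)
T_B = V + ((C−V)·d_B)·d_B = V + 4.9397·d_B = (-5.4543,-13.3992)
sweep = 180° − θ = 28.0109°

center=(-3.3233,6.2898) T_A=(4.0421,-12.0936) T_B=(-5.4543,-13.3992) sweep=28.0109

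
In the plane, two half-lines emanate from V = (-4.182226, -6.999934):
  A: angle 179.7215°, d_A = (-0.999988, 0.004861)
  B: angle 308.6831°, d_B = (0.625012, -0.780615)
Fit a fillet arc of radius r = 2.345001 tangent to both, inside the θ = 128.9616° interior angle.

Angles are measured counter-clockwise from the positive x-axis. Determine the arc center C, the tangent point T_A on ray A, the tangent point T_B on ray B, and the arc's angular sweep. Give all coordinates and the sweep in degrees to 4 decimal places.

center=(-5.3131,-9.3395) T_A=(-5.3017,-6.9945) T_B=(-3.4825,-7.8738) sweep=51.0384

bisector direction at 244.2023° = (-0.435195,-0.900336)
center distance |VC| = r/sin(θ/2) = 2.345001/sin(64.4808°) = 2.598509
C = V + |VC|·bis = (-5.3131,-9.3395)
T_A = V + ((C−V)·d_A)·d_A = V + 1.1195·d_A = (-5.3017,-6.9945)
T_B = V + ((C−V)·d_B)·d_B = V + 1.1195·d_B = (-3.4825,-7.8738)
sweep = 180° − θ = 51.0384°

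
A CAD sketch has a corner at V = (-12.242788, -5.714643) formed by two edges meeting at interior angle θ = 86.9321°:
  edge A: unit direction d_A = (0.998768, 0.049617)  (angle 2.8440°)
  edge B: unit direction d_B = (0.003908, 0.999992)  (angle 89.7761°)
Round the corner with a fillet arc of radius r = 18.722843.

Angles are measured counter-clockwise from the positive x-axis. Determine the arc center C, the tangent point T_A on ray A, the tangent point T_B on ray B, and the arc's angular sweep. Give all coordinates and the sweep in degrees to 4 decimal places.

center=(6.5571,13.9652) T_A=(7.4861,-4.7346) T_B=(-12.1656,14.0384) sweep=93.0679

bisector direction at 46.3101° = (0.690756,0.723088)
center distance |VC| = r/sin(θ/2) = 18.722843/sin(43.4661°) = 27.216416
C = V + |VC|·bis = (6.5571,13.9652)
T_A = V + ((C−V)·d_A)·d_A = V + 19.7532·d_A = (7.4861,-4.7346)
T_B = V + ((C−V)·d_B)·d_B = V + 19.7532·d_B = (-12.1656,14.0384)
sweep = 180° − θ = 93.0679°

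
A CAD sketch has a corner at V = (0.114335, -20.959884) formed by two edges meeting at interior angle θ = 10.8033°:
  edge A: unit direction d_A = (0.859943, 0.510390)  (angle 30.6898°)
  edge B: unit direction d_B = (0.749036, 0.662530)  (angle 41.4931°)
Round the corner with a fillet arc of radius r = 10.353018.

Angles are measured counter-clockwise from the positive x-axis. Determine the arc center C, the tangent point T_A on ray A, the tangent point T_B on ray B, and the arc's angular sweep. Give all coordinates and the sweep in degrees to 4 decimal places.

center=(88.9853,43.8256) T_A=(94.2694,34.9226) T_B=(82.1261,51.5804) sweep=169.1967

bisector direction at 36.0915° = (0.808078,0.589076)
center distance |VC| = r/sin(θ/2) = 10.353018/sin(5.4017°) = 109.978221
C = V + |VC|·bis = (88.9853,43.8256)
T_A = V + ((C−V)·d_A)·d_A = V + 109.4898·d_A = (94.2694,34.9226)
T_B = V + ((C−V)·d_B)·d_B = V + 109.4898·d_B = (82.1261,51.5804)
sweep = 180° − θ = 169.1967°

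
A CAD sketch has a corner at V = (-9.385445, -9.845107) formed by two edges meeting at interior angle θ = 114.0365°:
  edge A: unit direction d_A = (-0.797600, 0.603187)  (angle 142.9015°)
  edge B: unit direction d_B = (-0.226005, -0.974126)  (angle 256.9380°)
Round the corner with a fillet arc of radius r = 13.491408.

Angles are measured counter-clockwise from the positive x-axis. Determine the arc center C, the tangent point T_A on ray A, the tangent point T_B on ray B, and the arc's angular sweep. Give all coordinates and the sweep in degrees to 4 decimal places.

bisector direction at 199.9198° = (-0.940171,-0.340704)
center distance |VC| = r/sin(θ/2) = 13.491408/sin(57.0183°) = 16.083334
C = V + |VC|·bis = (-24.5065,-15.3248)
T_A = V + ((C−V)·d_A)·d_A = V + 8.7553·d_A = (-16.3687,-4.5640)
T_B = V + ((C−V)·d_B)·d_B = V + 8.7553·d_B = (-11.3642,-18.3739)
sweep = 180° − θ = 65.9635°

center=(-24.5065,-15.3248) T_A=(-16.3687,-4.5640) T_B=(-11.3642,-18.3739) sweep=65.9635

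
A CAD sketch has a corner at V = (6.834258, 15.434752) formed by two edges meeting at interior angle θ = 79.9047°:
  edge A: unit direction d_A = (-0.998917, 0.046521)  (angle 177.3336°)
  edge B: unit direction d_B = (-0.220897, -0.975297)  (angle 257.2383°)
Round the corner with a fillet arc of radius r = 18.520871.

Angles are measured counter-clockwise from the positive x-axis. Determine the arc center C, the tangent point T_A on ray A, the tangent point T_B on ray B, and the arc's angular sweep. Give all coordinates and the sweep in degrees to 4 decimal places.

bisector direction at 217.2859° = (-0.795622,-0.605793)
center distance |VC| = r/sin(θ/2) = 18.520871/sin(39.9524°) = 28.841956
C = V + |VC|·bis = (-16.1130,-2.0375)
T_A = V + ((C−V)·d_A)·d_A = V + 22.1096·d_A = (-15.2514,16.4633)
T_B = V + ((C−V)·d_B)·d_B = V + 22.1096·d_B = (1.9503,-6.1287)
sweep = 180° − θ = 100.0953°

center=(-16.1130,-2.0375) T_A=(-15.2514,16.4633) T_B=(1.9503,-6.1287) sweep=100.0953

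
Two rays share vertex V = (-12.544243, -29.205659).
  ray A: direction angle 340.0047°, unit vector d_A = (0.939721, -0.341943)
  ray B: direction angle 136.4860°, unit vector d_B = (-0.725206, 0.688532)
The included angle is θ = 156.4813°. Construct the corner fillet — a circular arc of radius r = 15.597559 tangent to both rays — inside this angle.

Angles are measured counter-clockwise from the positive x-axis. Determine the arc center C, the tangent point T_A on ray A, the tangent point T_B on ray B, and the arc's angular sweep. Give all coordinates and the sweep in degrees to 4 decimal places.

center=(-4.1595,-15.6586) T_A=(-9.4930,-30.3159) T_B=(-14.8990,-26.9700) sweep=23.5187

bisector direction at 58.2454° = (0.526283,0.850310)
center distance |VC| = r/sin(θ/2) = 15.597559/sin(78.2407°) = 15.931935
C = V + |VC|·bis = (-4.1595,-15.6586)
T_A = V + ((C−V)·d_A)·d_A = V + 3.2470·d_A = (-9.4930,-30.3159)
T_B = V + ((C−V)·d_B)·d_B = V + 3.2470·d_B = (-14.8990,-26.9700)
sweep = 180° − θ = 23.5187°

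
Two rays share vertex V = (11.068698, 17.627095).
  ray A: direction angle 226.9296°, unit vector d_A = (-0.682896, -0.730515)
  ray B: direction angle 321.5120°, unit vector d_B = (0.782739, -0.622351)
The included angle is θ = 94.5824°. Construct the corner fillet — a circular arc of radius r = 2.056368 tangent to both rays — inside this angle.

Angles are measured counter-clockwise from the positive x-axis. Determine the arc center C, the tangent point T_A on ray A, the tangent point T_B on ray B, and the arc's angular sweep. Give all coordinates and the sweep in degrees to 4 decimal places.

center=(11.2747,14.8362) T_A=(9.7725,16.2405) T_B=(12.5545,16.4458) sweep=85.4176

bisector direction at 274.2208° = (0.073600,-0.997288)
center distance |VC| = r/sin(θ/2) = 2.056368/sin(47.2912°) = 2.798501
C = V + |VC|·bis = (11.2747,14.8362)
T_A = V + ((C−V)·d_A)·d_A = V + 1.8981·d_A = (9.7725,16.2405)
T_B = V + ((C−V)·d_B)·d_B = V + 1.8981·d_B = (12.5545,16.4458)
sweep = 180° − θ = 85.4176°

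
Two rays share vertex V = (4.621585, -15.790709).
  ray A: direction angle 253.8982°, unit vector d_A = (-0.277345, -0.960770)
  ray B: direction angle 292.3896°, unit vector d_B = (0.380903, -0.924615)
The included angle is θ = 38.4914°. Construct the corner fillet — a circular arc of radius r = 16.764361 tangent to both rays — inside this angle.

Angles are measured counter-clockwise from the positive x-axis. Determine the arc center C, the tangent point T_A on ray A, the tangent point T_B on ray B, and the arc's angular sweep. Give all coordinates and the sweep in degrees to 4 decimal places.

center=(7.4109,-66.5739) T_A=(-8.6958,-61.9243) T_B=(22.9115,-60.1883) sweep=141.5086

bisector direction at 273.1439° = (0.054844,-0.998495)
center distance |VC| = r/sin(θ/2) = 16.764361/sin(19.2457°) = 50.859692
C = V + |VC|·bis = (7.4109,-66.5739)
T_A = V + ((C−V)·d_A)·d_A = V + 48.0173·d_A = (-8.6958,-61.9243)
T_B = V + ((C−V)·d_B)·d_B = V + 48.0173·d_B = (22.9115,-60.1883)
sweep = 180° − θ = 141.5086°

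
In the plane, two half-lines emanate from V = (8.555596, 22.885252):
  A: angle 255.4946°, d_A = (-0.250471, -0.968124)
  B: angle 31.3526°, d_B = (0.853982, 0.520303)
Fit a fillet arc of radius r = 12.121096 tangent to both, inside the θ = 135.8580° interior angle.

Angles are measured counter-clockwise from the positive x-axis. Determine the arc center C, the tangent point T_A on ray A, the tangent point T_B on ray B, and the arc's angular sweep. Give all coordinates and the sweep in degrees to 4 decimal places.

bisector direction at 323.4236° = (0.803063,-0.595894)
center distance |VC| = r/sin(θ/2) = 12.121096/sin(67.9290°) = 13.079582
C = V + |VC|·bis = (19.0593,15.0912)
T_A = V + ((C−V)·d_A)·d_A = V + 4.9147·d_A = (7.3246,18.1272)
T_B = V + ((C−V)·d_B)·d_B = V + 4.9147·d_B = (12.7527,25.4424)
sweep = 180° − θ = 44.1420°

center=(19.0593,15.0912) T_A=(7.3246,18.1272) T_B=(12.7527,25.4424) sweep=44.1420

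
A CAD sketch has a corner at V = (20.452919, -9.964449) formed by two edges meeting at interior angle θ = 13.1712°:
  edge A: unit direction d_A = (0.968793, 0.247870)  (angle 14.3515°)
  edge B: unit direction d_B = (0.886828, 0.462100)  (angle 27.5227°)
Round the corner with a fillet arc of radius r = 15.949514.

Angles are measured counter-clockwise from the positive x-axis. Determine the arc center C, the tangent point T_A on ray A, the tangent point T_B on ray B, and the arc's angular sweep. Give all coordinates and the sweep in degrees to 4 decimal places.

center=(150.3400,39.7310) T_A=(154.2934,24.2792) T_B=(142.9697,53.8755) sweep=166.8288

bisector direction at 20.9371° = (0.933973,0.357343)
center distance |VC| = r/sin(θ/2) = 15.949514/sin(6.5856°) = 139.069350
C = V + |VC|·bis = (150.3400,39.7310)
T_A = V + ((C−V)·d_A)·d_A = V + 138.1517·d_A = (154.2934,24.2792)
T_B = V + ((C−V)·d_B)·d_B = V + 138.1517·d_B = (142.9697,53.8755)
sweep = 180° − θ = 166.8288°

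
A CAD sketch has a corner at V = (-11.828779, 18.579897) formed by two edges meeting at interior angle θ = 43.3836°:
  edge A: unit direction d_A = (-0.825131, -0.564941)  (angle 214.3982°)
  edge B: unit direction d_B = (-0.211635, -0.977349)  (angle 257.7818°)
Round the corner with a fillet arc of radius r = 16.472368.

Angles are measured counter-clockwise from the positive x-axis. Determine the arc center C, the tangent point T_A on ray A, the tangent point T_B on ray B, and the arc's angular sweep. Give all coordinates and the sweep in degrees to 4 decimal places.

center=(-36.6919,-18.4065) T_A=(-45.9979,-4.8146) T_B=(-20.5927,-21.8926) sweep=136.6164

bisector direction at 236.0900° = (-0.557890,-0.829915)
center distance |VC| = r/sin(θ/2) = 16.472368/sin(21.6918°) = 44.566434
C = V + |VC|·bis = (-36.6919,-18.4065)
T_A = V + ((C−V)·d_A)·d_A = V + 41.4105·d_A = (-45.9979,-4.8146)
T_B = V + ((C−V)·d_B)·d_B = V + 41.4105·d_B = (-20.5927,-21.8926)
sweep = 180° − θ = 136.6164°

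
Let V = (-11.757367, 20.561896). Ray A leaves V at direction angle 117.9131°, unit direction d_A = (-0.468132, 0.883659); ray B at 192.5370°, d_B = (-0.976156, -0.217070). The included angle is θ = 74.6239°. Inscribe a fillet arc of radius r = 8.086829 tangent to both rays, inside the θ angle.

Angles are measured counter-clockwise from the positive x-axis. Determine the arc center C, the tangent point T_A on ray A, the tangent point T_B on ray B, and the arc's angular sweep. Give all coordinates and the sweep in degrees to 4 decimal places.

bisector direction at 155.2251° = (-0.907961,0.419055)
center distance |VC| = r/sin(θ/2) = 8.086829/sin(37.3120°) = 13.341205
C = V + |VC|·bis = (-23.8707,26.1526)
T_A = V + ((C−V)·d_A)·d_A = V + 10.6109·d_A = (-16.7247,29.9383)
T_B = V + ((C−V)·d_B)·d_B = V + 10.6109·d_B = (-22.1153,18.2586)
sweep = 180° − θ = 105.3761°

center=(-23.8707,26.1526) T_A=(-16.7247,29.9383) T_B=(-22.1153,18.2586) sweep=105.3761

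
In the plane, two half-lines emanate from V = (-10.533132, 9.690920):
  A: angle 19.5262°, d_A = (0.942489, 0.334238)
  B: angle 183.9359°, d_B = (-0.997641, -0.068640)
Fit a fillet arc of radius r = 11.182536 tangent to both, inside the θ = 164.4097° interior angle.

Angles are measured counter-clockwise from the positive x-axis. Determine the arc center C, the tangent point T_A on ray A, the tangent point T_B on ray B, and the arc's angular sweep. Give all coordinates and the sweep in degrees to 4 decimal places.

center=(-12.8279,20.7420) T_A=(-9.0903,10.2026) T_B=(-12.0604,9.5858) sweep=15.5903

bisector direction at 101.7310° = (-0.203318,0.979113)
center distance |VC| = r/sin(θ/2) = 11.182536/sin(82.2048°) = 11.286834
C = V + |VC|·bis = (-12.8279,20.7420)
T_A = V + ((C−V)·d_A)·d_A = V + 1.5309·d_A = (-9.0903,10.2026)
T_B = V + ((C−V)·d_B)·d_B = V + 1.5309·d_B = (-12.0604,9.5858)
sweep = 180° − θ = 15.5903°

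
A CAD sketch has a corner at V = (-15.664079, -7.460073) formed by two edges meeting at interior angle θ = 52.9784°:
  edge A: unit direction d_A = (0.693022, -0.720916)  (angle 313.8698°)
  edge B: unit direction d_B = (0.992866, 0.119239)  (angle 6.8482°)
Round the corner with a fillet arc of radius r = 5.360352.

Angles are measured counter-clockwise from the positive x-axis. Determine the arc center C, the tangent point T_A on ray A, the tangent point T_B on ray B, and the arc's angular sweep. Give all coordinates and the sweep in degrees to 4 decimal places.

center=(-4.3454,-11.4996) T_A=(-8.2097,-15.2145) T_B=(-4.9845,-6.1775) sweep=127.0216

bisector direction at 340.3590° = (0.941817,-0.336126)
center distance |VC| = r/sin(θ/2) = 5.360352/sin(26.4892°) = 12.017942
C = V + |VC|·bis = (-4.3454,-11.4996)
T_A = V + ((C−V)·d_A)·d_A = V + 10.7563·d_A = (-8.2097,-15.2145)
T_B = V + ((C−V)·d_B)·d_B = V + 10.7563·d_B = (-4.9845,-6.1775)
sweep = 180° − θ = 127.0216°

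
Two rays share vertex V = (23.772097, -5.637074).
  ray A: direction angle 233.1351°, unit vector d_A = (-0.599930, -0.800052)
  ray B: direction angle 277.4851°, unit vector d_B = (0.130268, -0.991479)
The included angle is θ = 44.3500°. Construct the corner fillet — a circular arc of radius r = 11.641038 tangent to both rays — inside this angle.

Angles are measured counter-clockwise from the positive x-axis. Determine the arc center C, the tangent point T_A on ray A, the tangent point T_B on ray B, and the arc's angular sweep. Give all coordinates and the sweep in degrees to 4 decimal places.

bisector direction at 255.3101° = (-0.253587,-0.967312)
center distance |VC| = r/sin(θ/2) = 11.641038/sin(22.1750°) = 30.842353
C = V + |VC|·bis = (15.9509,-35.4713)
T_A = V + ((C−V)·d_A)·d_A = V + 28.5611·d_A = (6.6374,-28.4875)
T_B = V + ((C−V)·d_B)·d_B = V + 28.5611·d_B = (27.4927,-33.9548)
sweep = 180° − θ = 135.6500°

center=(15.9509,-35.4713) T_A=(6.6374,-28.4875) T_B=(27.4927,-33.9548) sweep=135.6500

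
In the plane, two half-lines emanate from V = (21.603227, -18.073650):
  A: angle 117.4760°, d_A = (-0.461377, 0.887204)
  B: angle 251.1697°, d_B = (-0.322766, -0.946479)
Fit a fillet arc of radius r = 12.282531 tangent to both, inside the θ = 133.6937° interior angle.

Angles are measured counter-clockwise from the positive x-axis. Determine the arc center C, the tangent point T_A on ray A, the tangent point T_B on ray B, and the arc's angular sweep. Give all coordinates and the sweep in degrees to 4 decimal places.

center=(8.2828,-19.0806) T_A=(19.1799,-13.4137) T_B=(19.9079,-23.0449) sweep=46.3063

bisector direction at 184.3229° = (-0.997155,-0.075376)
center distance |VC| = r/sin(θ/2) = 12.282531/sin(66.8469°) = 13.358459
C = V + |VC|·bis = (8.2828,-19.0806)
T_A = V + ((C−V)·d_A)·d_A = V + 5.2524·d_A = (19.1799,-13.4137)
T_B = V + ((C−V)·d_B)·d_B = V + 5.2524·d_B = (19.9079,-23.0449)
sweep = 180° − θ = 46.3063°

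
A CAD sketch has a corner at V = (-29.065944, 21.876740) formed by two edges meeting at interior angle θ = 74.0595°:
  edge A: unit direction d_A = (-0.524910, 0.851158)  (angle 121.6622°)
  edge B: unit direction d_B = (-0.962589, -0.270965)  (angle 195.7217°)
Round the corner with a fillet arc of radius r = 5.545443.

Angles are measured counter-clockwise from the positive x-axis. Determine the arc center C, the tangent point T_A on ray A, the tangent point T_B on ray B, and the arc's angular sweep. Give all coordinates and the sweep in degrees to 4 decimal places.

bisector direction at 158.6920° = (-0.931640,0.363382)
center distance |VC| = r/sin(θ/2) = 5.545443/sin(37.0297°) = 9.208187
C = V + |VC|·bis = (-37.6447,25.2228)
T_A = V + ((C−V)·d_A)·d_A = V + 7.3511·d_A = (-32.9246,28.1337)
T_B = V + ((C−V)·d_B)·d_B = V + 7.3511·d_B = (-36.1420,19.8848)
sweep = 180° − θ = 105.9405°

center=(-37.6447,25.2228) T_A=(-32.9246,28.1337) T_B=(-36.1420,19.8848) sweep=105.9405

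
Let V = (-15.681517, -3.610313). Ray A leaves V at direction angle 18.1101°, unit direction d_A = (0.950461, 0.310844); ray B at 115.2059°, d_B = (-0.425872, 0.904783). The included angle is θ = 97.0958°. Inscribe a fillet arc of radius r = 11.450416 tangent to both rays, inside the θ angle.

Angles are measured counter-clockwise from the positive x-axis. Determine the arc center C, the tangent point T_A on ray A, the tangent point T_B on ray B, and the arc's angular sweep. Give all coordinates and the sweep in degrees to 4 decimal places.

bisector direction at 66.6580° = (0.396219,0.918156)
center distance |VC| = r/sin(θ/2) = 11.450416/sin(48.5479°) = 15.277214
C = V + |VC|·bis = (-9.6284,10.4166)
T_A = V + ((C−V)·d_A)·d_A = V + 10.1134·d_A = (-6.0691,-0.4666)
T_B = V + ((C−V)·d_B)·d_B = V + 10.1134·d_B = (-19.9885,5.5401)
sweep = 180° − θ = 82.9042°

center=(-9.6284,10.4166) T_A=(-6.0691,-0.4666) T_B=(-19.9885,5.5401) sweep=82.9042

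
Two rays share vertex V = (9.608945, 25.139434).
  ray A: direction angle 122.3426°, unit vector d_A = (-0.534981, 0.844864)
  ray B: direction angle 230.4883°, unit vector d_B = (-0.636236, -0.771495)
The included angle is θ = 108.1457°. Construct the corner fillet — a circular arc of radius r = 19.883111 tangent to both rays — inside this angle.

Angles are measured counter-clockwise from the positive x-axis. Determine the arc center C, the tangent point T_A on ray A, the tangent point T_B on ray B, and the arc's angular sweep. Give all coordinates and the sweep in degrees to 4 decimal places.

center=(-14.8972,26.6746) T_A=(1.9013,37.3117) T_B=(0.4425,14.0243) sweep=71.8543

bisector direction at 176.4154° = (-0.998044,0.062521)
center distance |VC| = r/sin(θ/2) = 19.883111/sin(54.0729°) = 24.554214
C = V + |VC|·bis = (-14.8972,26.6746)
T_A = V + ((C−V)·d_A)·d_A = V + 14.4073·d_A = (1.9013,37.3117)
T_B = V + ((C−V)·d_B)·d_B = V + 14.4073·d_B = (0.4425,14.0243)
sweep = 180° − θ = 71.8543°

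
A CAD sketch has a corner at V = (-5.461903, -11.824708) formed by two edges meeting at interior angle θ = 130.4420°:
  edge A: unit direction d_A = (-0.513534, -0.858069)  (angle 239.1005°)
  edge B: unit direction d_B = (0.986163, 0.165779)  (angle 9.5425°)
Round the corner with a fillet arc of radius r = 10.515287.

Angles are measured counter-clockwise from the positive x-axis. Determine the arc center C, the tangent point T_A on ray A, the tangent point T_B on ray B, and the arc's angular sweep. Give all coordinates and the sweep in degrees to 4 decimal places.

bisector direction at 304.3215° = (0.563836,-0.825887)
center distance |VC| = r/sin(θ/2) = 10.515287/sin(65.2210°) = 11.581591
C = V + |VC|·bis = (1.0682,-21.3898)
T_A = V + ((C−V)·d_A)·d_A = V + 4.8541·d_A = (-7.9546,-15.9898)
T_B = V + ((C−V)·d_B)·d_B = V + 4.8541·d_B = (-0.6750,-11.0200)
sweep = 180° − θ = 49.5580°

center=(1.0682,-21.3898) T_A=(-7.9546,-15.9898) T_B=(-0.6750,-11.0200) sweep=49.5580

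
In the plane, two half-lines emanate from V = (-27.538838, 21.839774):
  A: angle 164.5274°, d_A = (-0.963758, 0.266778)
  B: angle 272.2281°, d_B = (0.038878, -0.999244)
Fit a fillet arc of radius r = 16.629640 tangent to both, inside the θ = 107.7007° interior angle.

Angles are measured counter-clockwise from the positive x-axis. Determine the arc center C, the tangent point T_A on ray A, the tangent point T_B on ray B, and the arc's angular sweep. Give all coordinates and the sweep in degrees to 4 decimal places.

center=(-43.6836,9.0538) T_A=(-39.2472,25.0808) T_B=(-27.0665,9.7003) sweep=72.2993

bisector direction at 218.3777° = (-0.783935,-0.620843)
center distance |VC| = r/sin(θ/2) = 16.629640/sin(53.8503°) = 20.594517
C = V + |VC|·bis = (-43.6836,9.0538)
T_A = V + ((C−V)·d_A)·d_A = V + 12.1486·d_A = (-39.2472,25.0808)
T_B = V + ((C−V)·d_B)·d_B = V + 12.1486·d_B = (-27.0665,9.7003)
sweep = 180° − θ = 72.2993°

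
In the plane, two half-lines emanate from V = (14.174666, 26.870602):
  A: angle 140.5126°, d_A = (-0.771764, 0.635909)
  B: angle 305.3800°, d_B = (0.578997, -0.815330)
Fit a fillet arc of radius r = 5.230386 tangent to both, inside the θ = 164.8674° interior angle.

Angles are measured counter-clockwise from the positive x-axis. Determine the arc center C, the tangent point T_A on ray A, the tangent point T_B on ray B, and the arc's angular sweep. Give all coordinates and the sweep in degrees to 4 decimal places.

center=(10.3124,23.2758) T_A=(13.6385,27.3124) T_B=(14.5769,26.3042) sweep=15.1326

bisector direction at 222.9463° = (-0.731993,-0.681313)
center distance |VC| = r/sin(θ/2) = 5.230386/sin(82.4337°) = 5.276326
C = V + |VC|·bis = (10.3124,23.2758)
T_A = V + ((C−V)·d_A)·d_A = V + 0.6948·d_A = (13.6385,27.3124)
T_B = V + ((C−V)·d_B)·d_B = V + 0.6948·d_B = (14.5769,26.3042)
sweep = 180° − θ = 15.1326°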